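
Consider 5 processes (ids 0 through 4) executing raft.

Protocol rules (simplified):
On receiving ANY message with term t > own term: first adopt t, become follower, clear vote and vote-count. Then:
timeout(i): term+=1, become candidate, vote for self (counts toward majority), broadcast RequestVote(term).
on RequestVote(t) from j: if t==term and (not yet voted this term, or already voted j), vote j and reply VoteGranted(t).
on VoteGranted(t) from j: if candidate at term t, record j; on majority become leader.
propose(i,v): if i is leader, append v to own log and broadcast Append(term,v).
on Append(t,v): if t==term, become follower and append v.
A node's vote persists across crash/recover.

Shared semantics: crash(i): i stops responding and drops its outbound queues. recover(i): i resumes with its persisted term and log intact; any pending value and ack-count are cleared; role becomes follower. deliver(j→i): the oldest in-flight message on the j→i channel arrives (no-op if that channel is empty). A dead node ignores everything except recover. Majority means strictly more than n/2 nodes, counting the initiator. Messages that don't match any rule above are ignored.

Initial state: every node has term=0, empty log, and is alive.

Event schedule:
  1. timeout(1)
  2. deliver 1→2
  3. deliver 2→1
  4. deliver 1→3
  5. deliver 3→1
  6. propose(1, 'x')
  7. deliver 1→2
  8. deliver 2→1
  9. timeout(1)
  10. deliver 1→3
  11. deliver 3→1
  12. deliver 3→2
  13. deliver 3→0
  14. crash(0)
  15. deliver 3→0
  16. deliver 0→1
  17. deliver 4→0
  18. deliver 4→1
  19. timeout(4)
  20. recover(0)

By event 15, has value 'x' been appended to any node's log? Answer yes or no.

1. timeout(1):  <1:cand t1 ->
2. deliver 1→2:  <2:foll t1 ->
3. deliver 2→1:  nop
4. deliver 1→3:  <3:foll t1 ->
5. deliver 3→1:  <1:lead t1 ->
6. propose(1,'x'):  <1:lead t1 x>
7. deliver 1→2:  <2:foll t1 x>
8. deliver 2→1:  nop
9. timeout(1):  <1:cand t2 x>
10. deliver 1→3:  <3:foll t1 x>
11. deliver 3→1:  nop
12. deliver 3→2:  nop
13. deliver 3→0:  nop
14. crash(0):  <0:✗foll t0 ->
15. deliver 3→0:  nop

yes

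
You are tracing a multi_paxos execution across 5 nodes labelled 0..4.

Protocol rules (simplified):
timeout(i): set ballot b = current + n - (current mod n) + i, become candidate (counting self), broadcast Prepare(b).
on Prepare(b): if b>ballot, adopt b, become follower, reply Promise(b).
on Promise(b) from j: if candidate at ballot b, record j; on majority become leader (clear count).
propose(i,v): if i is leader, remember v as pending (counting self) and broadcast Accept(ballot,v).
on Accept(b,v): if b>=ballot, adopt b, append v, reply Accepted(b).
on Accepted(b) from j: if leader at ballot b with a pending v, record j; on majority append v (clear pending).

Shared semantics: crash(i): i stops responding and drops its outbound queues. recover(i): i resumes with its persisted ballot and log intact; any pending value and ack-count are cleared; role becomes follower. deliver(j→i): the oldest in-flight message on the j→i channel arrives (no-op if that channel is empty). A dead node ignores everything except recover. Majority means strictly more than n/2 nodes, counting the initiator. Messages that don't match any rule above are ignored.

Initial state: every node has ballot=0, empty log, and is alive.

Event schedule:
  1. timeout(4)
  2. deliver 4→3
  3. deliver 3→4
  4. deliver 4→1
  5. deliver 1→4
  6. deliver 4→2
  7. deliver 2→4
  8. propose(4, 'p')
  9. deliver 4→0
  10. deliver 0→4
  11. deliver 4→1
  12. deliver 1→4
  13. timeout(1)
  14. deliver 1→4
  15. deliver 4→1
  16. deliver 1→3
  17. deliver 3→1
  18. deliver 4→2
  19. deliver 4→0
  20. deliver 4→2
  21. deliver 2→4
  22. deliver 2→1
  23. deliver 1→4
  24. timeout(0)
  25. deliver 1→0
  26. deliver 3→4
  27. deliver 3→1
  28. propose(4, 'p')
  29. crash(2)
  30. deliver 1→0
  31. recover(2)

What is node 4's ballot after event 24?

11

e1 timeout(4): 4[cand,b=9,-]
e2 deliver 4→3: 3[foll,b=9,-]
e3 deliver 3→4: ·
e4 deliver 4→1: 1[foll,b=9,-]
e5 deliver 1→4: 4[lead,b=9,-]
e6 deliver 4→2: 2[foll,b=9,-]
e7 deliver 2→4: ·
e8 propose(4,'p'): ·
e9 deliver 4→0: 0[foll,b=9,-]
e10 deliver 0→4: ·
e11 deliver 4→1: 1[foll,b=9,p]
e12 deliver 1→4: ·
e13 timeout(1): 1[cand,b=11,p]
e14 deliver 1→4: 4[foll,b=11,-]
e15 deliver 4→1: ·
e16 deliver 1→3: 3[foll,b=11,-]
e17 deliver 3→1: 1[lead,b=11,p]
e18 deliver 4→2: 2[foll,b=9,p]
e19 deliver 4→0: 0[foll,b=9,p]
e20 deliver 4→2: ·
e21 deliver 2→4: ·
e22 deliver 2→1: ·
e23 deliver 1→4: ·
e24 timeout(0): 0[cand,b=10,p]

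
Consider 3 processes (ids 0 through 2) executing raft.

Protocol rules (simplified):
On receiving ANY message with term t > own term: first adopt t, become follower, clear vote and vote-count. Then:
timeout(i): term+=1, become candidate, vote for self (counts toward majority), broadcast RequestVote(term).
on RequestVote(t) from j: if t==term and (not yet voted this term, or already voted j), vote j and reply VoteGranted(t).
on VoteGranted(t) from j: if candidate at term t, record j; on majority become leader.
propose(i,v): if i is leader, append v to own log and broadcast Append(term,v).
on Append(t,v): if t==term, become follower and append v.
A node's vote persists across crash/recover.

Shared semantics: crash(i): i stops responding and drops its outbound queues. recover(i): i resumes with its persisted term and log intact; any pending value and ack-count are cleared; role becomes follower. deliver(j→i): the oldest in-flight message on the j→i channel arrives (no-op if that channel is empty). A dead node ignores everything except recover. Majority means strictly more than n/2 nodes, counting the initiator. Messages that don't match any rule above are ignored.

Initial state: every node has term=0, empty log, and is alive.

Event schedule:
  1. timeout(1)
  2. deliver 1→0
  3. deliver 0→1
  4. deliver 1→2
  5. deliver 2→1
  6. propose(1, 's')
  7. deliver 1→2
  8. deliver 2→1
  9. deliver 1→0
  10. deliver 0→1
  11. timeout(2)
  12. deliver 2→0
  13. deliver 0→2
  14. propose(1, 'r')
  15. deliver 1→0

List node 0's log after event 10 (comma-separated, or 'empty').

s

[1] timeout(1) → N1(cand t1 [-])
[2] deliver 1→0 → N0(foll t1 [-])
[3] deliver 0→1 → N1(lead t1 [-])
[4] deliver 1→2 → N2(foll t1 [-])
[5] deliver 2→1 → ∅
[6] propose(1,'s') → N1(lead t1 [s])
[7] deliver 1→2 → N2(foll t1 [s])
[8] deliver 2→1 → ∅
[9] deliver 1→0 → N0(foll t1 [s])
[10] deliver 0→1 → ∅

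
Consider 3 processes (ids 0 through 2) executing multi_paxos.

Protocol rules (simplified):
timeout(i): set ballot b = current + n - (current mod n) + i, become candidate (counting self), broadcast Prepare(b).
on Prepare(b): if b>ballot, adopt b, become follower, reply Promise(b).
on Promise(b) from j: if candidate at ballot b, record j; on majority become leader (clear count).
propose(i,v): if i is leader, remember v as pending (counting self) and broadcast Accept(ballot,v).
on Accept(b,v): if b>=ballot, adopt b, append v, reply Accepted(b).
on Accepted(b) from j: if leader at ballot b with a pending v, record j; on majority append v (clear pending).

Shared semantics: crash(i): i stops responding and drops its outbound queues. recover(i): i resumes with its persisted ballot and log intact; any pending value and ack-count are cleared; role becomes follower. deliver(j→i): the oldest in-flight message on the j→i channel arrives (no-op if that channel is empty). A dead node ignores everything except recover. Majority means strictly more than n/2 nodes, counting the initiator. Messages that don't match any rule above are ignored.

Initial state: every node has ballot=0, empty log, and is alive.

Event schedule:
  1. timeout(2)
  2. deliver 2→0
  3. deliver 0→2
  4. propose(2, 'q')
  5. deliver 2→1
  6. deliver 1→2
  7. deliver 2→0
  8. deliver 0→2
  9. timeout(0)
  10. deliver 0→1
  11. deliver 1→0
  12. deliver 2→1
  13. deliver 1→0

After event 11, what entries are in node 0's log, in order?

q

1. timeout(2):  <2:cand b5 ->
2. deliver 2→0:  <0:foll b5 ->
3. deliver 0→2:  <2:lead b5 ->
4. propose(2,'q'):  nop
5. deliver 2→1:  <1:foll b5 ->
6. deliver 1→2:  nop
7. deliver 2→0:  <0:foll b5 q>
8. deliver 0→2:  <2:lead b5 q>
9. timeout(0):  <0:cand b6 q>
10. deliver 0→1:  <1:foll b6 ->
11. deliver 1→0:  <0:lead b6 q>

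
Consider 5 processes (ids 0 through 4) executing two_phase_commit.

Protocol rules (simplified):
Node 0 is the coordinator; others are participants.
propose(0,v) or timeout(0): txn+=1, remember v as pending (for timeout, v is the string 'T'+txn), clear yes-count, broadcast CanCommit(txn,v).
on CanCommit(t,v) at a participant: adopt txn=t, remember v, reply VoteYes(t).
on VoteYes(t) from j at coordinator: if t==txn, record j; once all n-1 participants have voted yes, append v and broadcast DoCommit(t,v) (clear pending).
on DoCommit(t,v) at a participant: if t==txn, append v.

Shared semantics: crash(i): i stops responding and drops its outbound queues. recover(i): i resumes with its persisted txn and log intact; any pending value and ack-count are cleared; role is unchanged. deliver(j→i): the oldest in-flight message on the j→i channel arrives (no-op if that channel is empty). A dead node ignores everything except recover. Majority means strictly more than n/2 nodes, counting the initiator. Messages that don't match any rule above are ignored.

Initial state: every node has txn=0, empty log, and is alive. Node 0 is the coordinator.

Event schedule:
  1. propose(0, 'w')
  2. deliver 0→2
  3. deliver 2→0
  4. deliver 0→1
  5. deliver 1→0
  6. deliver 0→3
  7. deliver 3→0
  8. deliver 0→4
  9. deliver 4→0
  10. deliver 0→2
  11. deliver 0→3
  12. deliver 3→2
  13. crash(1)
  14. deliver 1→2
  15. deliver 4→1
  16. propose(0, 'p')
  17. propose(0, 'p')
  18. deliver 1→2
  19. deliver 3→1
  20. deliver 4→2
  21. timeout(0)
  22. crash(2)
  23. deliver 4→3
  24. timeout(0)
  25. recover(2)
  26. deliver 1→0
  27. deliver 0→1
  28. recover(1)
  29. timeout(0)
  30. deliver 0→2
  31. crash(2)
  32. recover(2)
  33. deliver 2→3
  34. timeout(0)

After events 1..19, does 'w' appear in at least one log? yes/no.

step 1 propose(0,'w'): 0={coor,t=1,log=-}
step 2 deliver 0→2: 2={part,t=1,log=-}
step 3 deliver 2→0: —
step 4 deliver 0→1: 1={part,t=1,log=-}
step 5 deliver 1→0: —
step 6 deliver 0→3: 3={part,t=1,log=-}
step 7 deliver 3→0: —
step 8 deliver 0→4: 4={part,t=1,log=-}
step 9 deliver 4→0: 0={coor,t=1,log=w}
step 10 deliver 0→2: 2={part,t=1,log=w}
step 11 deliver 0→3: 3={part,t=1,log=w}
step 12 deliver 3→2: —
step 13 crash(1): 1={✗part,t=1,log=-}
step 14 deliver 1→2: —
step 15 deliver 4→1: —
step 16 propose(0,'p'): 0={coor,t=2,log=w}
step 17 propose(0,'p'): 0={coor,t=3,log=w}
step 18 deliver 1→2: —
step 19 deliver 3→1: —

yes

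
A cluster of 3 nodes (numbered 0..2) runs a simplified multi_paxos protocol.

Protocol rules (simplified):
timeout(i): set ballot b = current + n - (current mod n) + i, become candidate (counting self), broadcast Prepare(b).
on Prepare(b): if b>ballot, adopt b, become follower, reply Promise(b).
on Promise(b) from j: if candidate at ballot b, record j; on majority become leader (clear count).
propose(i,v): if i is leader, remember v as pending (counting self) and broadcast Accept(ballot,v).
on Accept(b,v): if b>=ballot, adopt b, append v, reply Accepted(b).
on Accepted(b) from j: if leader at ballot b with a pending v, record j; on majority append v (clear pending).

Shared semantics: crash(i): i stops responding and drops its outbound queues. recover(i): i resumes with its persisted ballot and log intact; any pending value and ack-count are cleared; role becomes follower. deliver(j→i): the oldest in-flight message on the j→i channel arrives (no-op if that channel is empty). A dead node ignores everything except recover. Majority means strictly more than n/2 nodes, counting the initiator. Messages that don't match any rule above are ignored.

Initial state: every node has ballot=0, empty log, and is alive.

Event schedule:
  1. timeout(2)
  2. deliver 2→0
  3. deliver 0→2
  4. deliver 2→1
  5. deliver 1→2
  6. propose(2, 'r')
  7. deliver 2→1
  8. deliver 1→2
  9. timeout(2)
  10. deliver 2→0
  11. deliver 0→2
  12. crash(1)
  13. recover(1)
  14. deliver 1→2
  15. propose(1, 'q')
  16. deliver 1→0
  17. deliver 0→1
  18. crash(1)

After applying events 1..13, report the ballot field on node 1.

5

e1 timeout(2): 2[cand,b=5,-]
e2 deliver 2→0: 0[foll,b=5,-]
e3 deliver 0→2: 2[lead,b=5,-]
e4 deliver 2→1: 1[foll,b=5,-]
e5 deliver 1→2: ·
e6 propose(2,'r'): ·
e7 deliver 2→1: 1[foll,b=5,r]
e8 deliver 1→2: 2[lead,b=5,r]
e9 timeout(2): 2[cand,b=8,r]
e10 deliver 2→0: 0[foll,b=5,r]
e11 deliver 0→2: ·
e12 crash(1): 1[✗foll,b=5,r]
e13 recover(1): 1[foll,b=5,r]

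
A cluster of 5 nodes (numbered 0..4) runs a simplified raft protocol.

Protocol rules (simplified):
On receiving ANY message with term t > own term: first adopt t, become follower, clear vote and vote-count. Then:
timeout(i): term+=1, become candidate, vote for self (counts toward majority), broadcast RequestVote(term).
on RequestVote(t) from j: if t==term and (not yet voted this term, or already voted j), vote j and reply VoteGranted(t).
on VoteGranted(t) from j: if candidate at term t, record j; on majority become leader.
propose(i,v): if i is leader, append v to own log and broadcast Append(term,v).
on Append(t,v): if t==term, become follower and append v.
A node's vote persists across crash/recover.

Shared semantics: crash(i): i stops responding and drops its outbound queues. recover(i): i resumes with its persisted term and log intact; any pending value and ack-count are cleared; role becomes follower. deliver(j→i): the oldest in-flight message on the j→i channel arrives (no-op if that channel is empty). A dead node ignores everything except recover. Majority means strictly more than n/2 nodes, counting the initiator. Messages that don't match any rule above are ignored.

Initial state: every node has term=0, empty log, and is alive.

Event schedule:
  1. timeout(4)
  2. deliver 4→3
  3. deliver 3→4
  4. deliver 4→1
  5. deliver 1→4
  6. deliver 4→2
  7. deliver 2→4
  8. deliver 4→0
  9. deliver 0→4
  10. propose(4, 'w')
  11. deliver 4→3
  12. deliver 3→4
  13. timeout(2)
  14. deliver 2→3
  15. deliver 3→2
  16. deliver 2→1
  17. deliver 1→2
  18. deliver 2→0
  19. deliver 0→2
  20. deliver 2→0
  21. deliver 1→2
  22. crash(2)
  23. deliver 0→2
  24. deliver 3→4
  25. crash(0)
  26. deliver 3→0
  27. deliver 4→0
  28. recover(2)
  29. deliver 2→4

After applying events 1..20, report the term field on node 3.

2

[1] timeout(4) → N4(cand t1 [-])
[2] deliver 4→3 → N3(foll t1 [-])
[3] deliver 3→4 → ∅
[4] deliver 4→1 → N1(foll t1 [-])
[5] deliver 1→4 → N4(lead t1 [-])
[6] deliver 4→2 → N2(foll t1 [-])
[7] deliver 2→4 → ∅
[8] deliver 4→0 → N0(foll t1 [-])
[9] deliver 0→4 → ∅
[10] propose(4,'w') → N4(lead t1 [w])
[11] deliver 4→3 → N3(foll t1 [w])
[12] deliver 3→4 → ∅
[13] timeout(2) → N2(cand t2 [-])
[14] deliver 2→3 → N3(foll t2 [w])
[15] deliver 3→2 → ∅
[16] deliver 2→1 → N1(foll t2 [-])
[17] deliver 1→2 → N2(lead t2 [-])
[18] deliver 2→0 → N0(foll t2 [-])
[19] deliver 0→2 → ∅
[20] deliver 2→0 → ∅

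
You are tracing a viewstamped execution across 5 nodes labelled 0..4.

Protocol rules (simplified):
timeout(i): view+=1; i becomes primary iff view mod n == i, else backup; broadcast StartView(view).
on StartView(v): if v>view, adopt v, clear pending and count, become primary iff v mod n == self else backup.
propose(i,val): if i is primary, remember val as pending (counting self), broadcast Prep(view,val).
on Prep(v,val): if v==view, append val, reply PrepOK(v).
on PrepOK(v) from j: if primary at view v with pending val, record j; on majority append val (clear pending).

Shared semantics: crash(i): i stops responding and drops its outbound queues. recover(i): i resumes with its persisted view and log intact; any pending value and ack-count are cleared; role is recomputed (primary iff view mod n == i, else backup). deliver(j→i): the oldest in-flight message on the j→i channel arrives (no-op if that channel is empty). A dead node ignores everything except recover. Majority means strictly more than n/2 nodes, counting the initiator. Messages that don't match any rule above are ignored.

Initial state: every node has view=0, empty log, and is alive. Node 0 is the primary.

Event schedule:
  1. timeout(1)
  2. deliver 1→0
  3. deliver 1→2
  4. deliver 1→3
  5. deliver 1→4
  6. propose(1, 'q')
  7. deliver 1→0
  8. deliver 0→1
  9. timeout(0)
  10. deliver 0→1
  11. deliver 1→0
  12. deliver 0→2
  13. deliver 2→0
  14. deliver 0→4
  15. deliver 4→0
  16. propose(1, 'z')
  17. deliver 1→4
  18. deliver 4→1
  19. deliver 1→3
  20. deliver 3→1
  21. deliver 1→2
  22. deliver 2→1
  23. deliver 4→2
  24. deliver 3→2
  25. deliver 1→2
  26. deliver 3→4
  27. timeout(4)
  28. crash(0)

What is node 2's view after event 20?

2

1. timeout(1):  <1:prim v1 ->
2. deliver 1→0:  <0:back v1 ->
3. deliver 1→2:  <2:back v1 ->
4. deliver 1→3:  <3:back v1 ->
5. deliver 1→4:  <4:back v1 ->
6. propose(1,'q'):  nop
7. deliver 1→0:  <0:back v1 q>
8. deliver 0→1:  nop
9. timeout(0):  <0:back v2 q>
10. deliver 0→1:  <1:back v2 ->
11. deliver 1→0:  nop
12. deliver 0→2:  <2:prim v2 ->
13. deliver 2→0:  nop
14. deliver 0→4:  <4:back v2 ->
15. deliver 4→0:  nop
16. propose(1,'z'):  nop
17. deliver 1→4:  nop
18. deliver 4→1:  nop
19. deliver 1→3:  <3:back v1 q>
20. deliver 3→1:  nop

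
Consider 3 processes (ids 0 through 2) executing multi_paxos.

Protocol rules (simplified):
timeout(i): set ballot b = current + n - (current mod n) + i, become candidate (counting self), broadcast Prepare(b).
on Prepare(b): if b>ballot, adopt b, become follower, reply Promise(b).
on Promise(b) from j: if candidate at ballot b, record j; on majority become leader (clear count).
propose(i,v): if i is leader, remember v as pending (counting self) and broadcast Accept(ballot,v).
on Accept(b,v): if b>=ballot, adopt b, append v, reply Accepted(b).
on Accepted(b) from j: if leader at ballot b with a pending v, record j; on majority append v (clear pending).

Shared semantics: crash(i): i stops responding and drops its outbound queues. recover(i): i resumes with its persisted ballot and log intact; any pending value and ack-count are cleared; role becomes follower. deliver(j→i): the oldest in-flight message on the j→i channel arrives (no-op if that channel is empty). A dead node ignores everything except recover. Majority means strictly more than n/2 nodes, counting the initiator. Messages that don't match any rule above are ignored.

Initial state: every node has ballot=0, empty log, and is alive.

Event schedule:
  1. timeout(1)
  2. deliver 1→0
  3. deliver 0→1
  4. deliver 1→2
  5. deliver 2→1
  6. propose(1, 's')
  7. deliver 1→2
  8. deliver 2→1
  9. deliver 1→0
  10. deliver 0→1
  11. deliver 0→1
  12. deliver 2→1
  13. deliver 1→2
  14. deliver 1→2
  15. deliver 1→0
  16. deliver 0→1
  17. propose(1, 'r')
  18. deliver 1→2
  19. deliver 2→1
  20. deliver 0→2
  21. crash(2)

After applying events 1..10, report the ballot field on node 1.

after 1 — timeout(1): n1:cand/b4/[-]
after 2 — deliver 1→0: n0:foll/b4/[-]
after 3 — deliver 0→1: n1:lead/b4/[-]
after 4 — deliver 1→2: n2:foll/b4/[-]
after 5 — deliver 2→1: ·
after 6 — propose(1,'s'): ·
after 7 — deliver 1→2: n2:foll/b4/[s]
after 8 — deliver 2→1: n1:lead/b4/[s]
after 9 — deliver 1→0: n0:foll/b4/[s]
after 10 — deliver 0→1: ·

4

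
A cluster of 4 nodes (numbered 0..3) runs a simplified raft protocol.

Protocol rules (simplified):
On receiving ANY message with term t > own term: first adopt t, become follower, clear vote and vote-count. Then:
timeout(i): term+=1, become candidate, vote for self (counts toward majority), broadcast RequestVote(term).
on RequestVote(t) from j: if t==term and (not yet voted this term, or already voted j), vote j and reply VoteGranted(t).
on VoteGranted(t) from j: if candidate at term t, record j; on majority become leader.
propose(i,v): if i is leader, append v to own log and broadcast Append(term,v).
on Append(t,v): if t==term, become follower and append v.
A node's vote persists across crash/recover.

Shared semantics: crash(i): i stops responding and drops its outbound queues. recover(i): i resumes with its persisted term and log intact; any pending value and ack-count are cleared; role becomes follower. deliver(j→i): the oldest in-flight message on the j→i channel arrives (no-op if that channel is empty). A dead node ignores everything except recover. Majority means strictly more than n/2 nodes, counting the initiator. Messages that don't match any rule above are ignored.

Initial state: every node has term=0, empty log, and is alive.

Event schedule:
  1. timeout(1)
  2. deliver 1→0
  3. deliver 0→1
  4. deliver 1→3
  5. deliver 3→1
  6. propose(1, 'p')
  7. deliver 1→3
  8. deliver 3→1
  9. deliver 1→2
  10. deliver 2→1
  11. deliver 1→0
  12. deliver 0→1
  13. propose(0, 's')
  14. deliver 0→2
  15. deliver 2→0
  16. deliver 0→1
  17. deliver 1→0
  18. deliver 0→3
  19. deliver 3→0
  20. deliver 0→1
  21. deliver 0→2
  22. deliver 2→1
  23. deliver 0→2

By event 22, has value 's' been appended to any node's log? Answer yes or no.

no

[1] timeout(1) → N1(cand t1 [-])
[2] deliver 1→0 → N0(foll t1 [-])
[3] deliver 0→1 → ∅
[4] deliver 1→3 → N3(foll t1 [-])
[5] deliver 3→1 → N1(lead t1 [-])
[6] propose(1,'p') → N1(lead t1 [p])
[7] deliver 1→3 → N3(foll t1 [p])
[8] deliver 3→1 → ∅
[9] deliver 1→2 → N2(foll t1 [-])
[10] deliver 2→1 → ∅
[11] deliver 1→0 → N0(foll t1 [p])
[12] deliver 0→1 → ∅
[13] propose(0,'s') → ∅
[14] deliver 0→2 → ∅
[15] deliver 2→0 → ∅
[16] deliver 0→1 → ∅
[17] deliver 1→0 → ∅
[18] deliver 0→3 → ∅
[19] deliver 3→0 → ∅
[20] deliver 0→1 → ∅
[21] deliver 0→2 → ∅
[22] deliver 2→1 → ∅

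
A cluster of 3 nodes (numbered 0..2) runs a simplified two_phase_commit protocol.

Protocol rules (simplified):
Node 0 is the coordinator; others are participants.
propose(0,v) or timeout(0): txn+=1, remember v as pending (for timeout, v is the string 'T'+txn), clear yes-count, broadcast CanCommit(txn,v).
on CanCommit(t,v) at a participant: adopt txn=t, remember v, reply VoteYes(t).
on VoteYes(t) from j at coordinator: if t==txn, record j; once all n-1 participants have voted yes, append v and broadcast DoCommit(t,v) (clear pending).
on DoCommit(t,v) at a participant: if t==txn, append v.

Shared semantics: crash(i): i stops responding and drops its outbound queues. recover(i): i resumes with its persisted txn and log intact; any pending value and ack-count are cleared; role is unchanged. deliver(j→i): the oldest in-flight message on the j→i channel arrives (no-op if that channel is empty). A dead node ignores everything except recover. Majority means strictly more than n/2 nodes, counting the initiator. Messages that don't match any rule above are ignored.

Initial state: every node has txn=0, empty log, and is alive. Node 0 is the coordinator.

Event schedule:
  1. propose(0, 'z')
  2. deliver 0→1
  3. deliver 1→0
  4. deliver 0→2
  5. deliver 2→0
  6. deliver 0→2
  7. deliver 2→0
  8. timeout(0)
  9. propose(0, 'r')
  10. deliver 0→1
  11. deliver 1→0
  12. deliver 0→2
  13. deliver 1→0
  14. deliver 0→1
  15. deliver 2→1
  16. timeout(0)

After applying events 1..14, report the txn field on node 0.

after 1 — propose(0,'z'): n0:coor/t1/[-]
after 2 — deliver 0→1: n1:part/t1/[-]
after 3 — deliver 1→0: ·
after 4 — deliver 0→2: n2:part/t1/[-]
after 5 — deliver 2→0: n0:coor/t1/[z]
after 6 — deliver 0→2: n2:part/t1/[z]
after 7 — deliver 2→0: ·
after 8 — timeout(0): n0:coor/t2/[z]
after 9 — propose(0,'r'): n0:coor/t3/[z]
after 10 — deliver 0→1: n1:part/t1/[z]
after 11 — deliver 1→0: ·
after 12 — deliver 0→2: n2:part/t2/[z]
after 13 — deliver 1→0: ·
after 14 — deliver 0→1: n1:part/t2/[z]

3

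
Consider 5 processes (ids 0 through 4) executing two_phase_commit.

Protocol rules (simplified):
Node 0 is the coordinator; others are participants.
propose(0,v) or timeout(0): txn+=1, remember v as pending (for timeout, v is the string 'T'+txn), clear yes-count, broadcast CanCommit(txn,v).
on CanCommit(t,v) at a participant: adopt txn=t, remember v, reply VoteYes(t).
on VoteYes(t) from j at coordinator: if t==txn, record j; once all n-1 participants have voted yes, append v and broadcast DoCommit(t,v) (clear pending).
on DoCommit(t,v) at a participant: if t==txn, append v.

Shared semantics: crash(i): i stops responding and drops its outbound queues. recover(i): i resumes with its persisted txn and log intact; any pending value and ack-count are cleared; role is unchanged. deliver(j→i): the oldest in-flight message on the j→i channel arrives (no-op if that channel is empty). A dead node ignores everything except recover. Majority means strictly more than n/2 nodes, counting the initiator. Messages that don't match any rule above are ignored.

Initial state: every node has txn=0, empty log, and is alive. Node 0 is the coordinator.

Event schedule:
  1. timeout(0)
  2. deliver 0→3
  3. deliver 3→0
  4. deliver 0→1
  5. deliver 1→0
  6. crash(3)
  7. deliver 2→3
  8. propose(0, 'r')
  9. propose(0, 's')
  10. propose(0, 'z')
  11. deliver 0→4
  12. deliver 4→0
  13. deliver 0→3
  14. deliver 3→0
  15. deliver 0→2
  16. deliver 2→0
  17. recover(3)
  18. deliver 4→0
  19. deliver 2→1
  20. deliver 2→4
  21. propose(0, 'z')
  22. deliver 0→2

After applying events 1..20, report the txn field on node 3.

1

1. timeout(0):  <0:coor t1 ->
2. deliver 0→3:  <3:part t1 ->
3. deliver 3→0:  nop
4. deliver 0→1:  <1:part t1 ->
5. deliver 1→0:  nop
6. crash(3):  <3:✗part t1 ->
7. deliver 2→3:  nop
8. propose(0,'r'):  <0:coor t2 ->
9. propose(0,'s'):  <0:coor t3 ->
10. propose(0,'z'):  <0:coor t4 ->
11. deliver 0→4:  <4:part t1 ->
12. deliver 4→0:  nop
13. deliver 0→3:  nop
14. deliver 3→0:  nop
15. deliver 0→2:  <2:part t1 ->
16. deliver 2→0:  nop
17. recover(3):  <3:part t1 ->
18. deliver 4→0:  nop
19. deliver 2→1:  nop
20. deliver 2→4:  nop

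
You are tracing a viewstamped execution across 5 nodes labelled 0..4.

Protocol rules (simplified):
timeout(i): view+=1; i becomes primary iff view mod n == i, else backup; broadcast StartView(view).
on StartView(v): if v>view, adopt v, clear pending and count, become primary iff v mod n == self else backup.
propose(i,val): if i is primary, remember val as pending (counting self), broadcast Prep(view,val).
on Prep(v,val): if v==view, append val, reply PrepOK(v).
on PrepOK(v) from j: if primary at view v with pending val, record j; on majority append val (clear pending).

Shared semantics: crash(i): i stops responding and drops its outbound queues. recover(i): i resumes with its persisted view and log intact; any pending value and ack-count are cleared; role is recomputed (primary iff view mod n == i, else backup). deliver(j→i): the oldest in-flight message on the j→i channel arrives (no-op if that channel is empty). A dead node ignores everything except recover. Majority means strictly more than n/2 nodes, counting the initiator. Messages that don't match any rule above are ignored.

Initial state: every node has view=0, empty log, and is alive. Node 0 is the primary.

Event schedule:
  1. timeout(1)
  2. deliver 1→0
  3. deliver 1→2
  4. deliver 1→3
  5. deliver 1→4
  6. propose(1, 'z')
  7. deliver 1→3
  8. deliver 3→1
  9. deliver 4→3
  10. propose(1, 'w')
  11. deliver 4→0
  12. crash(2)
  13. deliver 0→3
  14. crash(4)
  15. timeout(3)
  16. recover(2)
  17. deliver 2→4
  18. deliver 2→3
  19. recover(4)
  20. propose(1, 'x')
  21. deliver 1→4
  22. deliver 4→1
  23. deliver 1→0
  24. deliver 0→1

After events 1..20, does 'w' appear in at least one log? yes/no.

after 1 — timeout(1): n1:prim/v1/[-]
after 2 — deliver 1→0: n0:back/v1/[-]
after 3 — deliver 1→2: n2:back/v1/[-]
after 4 — deliver 1→3: n3:back/v1/[-]
after 5 — deliver 1→4: n4:back/v1/[-]
after 6 — propose(1,'z'): ·
after 7 — deliver 1→3: n3:back/v1/[z]
after 8 — deliver 3→1: ·
after 9 — deliver 4→3: ·
after 10 — propose(1,'w'): ·
after 11 — deliver 4→0: ·
after 12 — crash(2): n2:✗back/v1/[-]
after 13 — deliver 0→3: ·
after 14 — crash(4): n4:✗back/v1/[-]
after 15 — timeout(3): n3:back/v2/[z]
after 16 — recover(2): n2:back/v1/[-]
after 17 — deliver 2→4: ·
after 18 — deliver 2→3: ·
after 19 — recover(4): n4:back/v1/[-]
after 20 — propose(1,'x'): ·

no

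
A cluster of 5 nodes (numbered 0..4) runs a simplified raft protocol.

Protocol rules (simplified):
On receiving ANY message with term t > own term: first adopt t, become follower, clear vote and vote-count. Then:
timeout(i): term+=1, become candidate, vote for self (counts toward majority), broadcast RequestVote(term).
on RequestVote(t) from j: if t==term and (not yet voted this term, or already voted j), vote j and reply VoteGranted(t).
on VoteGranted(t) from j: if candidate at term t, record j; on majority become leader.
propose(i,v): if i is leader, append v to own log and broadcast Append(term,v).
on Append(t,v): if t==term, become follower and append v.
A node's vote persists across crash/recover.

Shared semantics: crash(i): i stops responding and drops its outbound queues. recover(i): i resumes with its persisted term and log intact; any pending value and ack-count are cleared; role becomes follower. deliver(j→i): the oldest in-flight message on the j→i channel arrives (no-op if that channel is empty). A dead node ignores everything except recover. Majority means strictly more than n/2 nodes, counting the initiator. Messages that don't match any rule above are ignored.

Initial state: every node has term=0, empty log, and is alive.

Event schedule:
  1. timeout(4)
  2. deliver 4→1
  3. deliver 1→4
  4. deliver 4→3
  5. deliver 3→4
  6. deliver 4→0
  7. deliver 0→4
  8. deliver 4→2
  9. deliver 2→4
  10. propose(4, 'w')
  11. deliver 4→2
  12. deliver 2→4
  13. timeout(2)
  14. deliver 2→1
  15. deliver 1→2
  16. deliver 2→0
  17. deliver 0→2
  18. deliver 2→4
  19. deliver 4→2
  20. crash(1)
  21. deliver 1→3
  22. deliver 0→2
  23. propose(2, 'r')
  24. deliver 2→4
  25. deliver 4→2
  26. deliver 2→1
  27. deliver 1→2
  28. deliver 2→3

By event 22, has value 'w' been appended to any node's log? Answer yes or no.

yes

step 1 timeout(4): 4={cand,t=1,log=-}
step 2 deliver 4→1: 1={foll,t=1,log=-}
step 3 deliver 1→4: —
step 4 deliver 4→3: 3={foll,t=1,log=-}
step 5 deliver 3→4: 4={lead,t=1,log=-}
step 6 deliver 4→0: 0={foll,t=1,log=-}
step 7 deliver 0→4: —
step 8 deliver 4→2: 2={foll,t=1,log=-}
step 9 deliver 2→4: —
step 10 propose(4,'w'): 4={lead,t=1,log=w}
step 11 deliver 4→2: 2={foll,t=1,log=w}
step 12 deliver 2→4: —
step 13 timeout(2): 2={cand,t=2,log=w}
step 14 deliver 2→1: 1={foll,t=2,log=-}
step 15 deliver 1→2: —
step 16 deliver 2→0: 0={foll,t=2,log=-}
step 17 deliver 0→2: 2={lead,t=2,log=w}
step 18 deliver 2→4: 4={foll,t=2,log=w}
step 19 deliver 4→2: —
step 20 crash(1): 1={✗foll,t=2,log=-}
step 21 deliver 1→3: —
step 22 deliver 0→2: —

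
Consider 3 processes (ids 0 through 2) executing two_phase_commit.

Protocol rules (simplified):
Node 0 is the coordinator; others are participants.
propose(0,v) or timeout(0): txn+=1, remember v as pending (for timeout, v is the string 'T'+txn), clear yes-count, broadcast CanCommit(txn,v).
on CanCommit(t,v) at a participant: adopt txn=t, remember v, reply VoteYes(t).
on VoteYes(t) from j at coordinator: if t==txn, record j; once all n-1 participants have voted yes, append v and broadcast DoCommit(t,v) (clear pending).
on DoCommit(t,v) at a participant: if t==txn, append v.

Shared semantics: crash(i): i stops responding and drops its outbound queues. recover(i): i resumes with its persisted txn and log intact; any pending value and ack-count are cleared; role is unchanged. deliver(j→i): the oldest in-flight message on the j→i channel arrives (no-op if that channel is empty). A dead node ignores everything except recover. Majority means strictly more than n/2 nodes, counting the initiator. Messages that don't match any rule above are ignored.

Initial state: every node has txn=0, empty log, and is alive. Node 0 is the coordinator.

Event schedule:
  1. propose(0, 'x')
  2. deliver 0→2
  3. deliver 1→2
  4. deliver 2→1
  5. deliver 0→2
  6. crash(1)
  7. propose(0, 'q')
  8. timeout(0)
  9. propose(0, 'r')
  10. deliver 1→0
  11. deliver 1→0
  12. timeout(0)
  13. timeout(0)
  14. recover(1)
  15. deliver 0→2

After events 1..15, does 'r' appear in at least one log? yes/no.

[1] propose(0,'x') → N0(coor t1 [-])
[2] deliver 0→2 → N2(part t1 [-])
[3] deliver 1→2 → ∅
[4] deliver 2→1 → ∅
[5] deliver 0→2 → ∅
[6] crash(1) → N1(✗part t0 [-])
[7] propose(0,'q') → N0(coor t2 [-])
[8] timeout(0) → N0(coor t3 [-])
[9] propose(0,'r') → N0(coor t4 [-])
[10] deliver 1→0 → ∅
[11] deliver 1→0 → ∅
[12] timeout(0) → N0(coor t5 [-])
[13] timeout(0) → N0(coor t6 [-])
[14] recover(1) → N1(part t0 [-])
[15] deliver 0→2 → N2(part t2 [-])

no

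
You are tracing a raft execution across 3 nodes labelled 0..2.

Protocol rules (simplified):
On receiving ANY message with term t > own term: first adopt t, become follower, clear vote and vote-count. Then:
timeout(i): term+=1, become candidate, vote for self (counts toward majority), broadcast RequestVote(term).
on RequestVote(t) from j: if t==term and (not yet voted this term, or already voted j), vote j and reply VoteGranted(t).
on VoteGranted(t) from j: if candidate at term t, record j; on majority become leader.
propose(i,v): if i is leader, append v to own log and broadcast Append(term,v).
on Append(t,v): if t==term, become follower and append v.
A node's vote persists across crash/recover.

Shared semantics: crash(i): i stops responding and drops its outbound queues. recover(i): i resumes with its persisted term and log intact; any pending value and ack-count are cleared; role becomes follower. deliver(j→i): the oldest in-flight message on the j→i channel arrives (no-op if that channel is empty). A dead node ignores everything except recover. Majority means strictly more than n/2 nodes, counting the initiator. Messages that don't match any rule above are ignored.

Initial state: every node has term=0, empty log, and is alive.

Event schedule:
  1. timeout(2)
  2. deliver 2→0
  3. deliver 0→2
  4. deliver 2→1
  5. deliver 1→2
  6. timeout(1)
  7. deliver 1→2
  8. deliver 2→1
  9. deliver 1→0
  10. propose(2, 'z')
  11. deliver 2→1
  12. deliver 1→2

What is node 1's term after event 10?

[1] timeout(2) → N2(cand t1 [-])
[2] deliver 2→0 → N0(foll t1 [-])
[3] deliver 0→2 → N2(lead t1 [-])
[4] deliver 2→1 → N1(foll t1 [-])
[5] deliver 1→2 → ∅
[6] timeout(1) → N1(cand t2 [-])
[7] deliver 1→2 → N2(foll t2 [-])
[8] deliver 2→1 → N1(lead t2 [-])
[9] deliver 1→0 → N0(foll t2 [-])
[10] propose(2,'z') → ∅

2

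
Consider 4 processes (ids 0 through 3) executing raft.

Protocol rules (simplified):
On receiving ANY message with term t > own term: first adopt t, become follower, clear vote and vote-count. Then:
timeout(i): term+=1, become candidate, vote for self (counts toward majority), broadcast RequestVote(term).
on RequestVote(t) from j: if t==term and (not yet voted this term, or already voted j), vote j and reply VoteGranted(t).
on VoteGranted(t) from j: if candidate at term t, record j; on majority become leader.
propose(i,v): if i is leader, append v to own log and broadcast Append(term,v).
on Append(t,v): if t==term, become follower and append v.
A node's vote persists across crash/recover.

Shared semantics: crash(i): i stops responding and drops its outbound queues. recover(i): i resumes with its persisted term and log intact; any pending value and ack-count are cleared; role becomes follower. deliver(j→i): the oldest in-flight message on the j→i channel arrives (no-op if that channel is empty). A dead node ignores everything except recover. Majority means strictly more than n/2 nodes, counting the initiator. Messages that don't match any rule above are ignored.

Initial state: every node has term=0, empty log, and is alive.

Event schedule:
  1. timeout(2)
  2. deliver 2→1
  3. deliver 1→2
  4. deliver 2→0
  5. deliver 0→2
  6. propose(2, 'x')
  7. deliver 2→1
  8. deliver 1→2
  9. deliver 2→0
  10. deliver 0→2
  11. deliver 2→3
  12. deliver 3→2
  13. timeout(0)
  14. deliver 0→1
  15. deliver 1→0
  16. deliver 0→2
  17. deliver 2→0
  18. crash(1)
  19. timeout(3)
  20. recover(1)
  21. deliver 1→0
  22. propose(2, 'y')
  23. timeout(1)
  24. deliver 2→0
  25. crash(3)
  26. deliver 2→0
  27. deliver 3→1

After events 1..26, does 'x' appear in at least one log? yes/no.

after 1 — timeout(2): n2:cand/t1/[-]
after 2 — deliver 2→1: n1:foll/t1/[-]
after 3 — deliver 1→2: ·
after 4 — deliver 2→0: n0:foll/t1/[-]
after 5 — deliver 0→2: n2:lead/t1/[-]
after 6 — propose(2,'x'): n2:lead/t1/[x]
after 7 — deliver 2→1: n1:foll/t1/[x]
after 8 — deliver 1→2: ·
after 9 — deliver 2→0: n0:foll/t1/[x]
after 10 — deliver 0→2: ·
after 11 — deliver 2→3: n3:foll/t1/[-]
after 12 — deliver 3→2: ·
after 13 — timeout(0): n0:cand/t2/[x]
after 14 — deliver 0→1: n1:foll/t2/[x]
after 15 — deliver 1→0: ·
after 16 — deliver 0→2: n2:foll/t2/[x]
after 17 — deliver 2→0: n0:lead/t2/[x]
after 18 — crash(1): n1:✗foll/t2/[x]
after 19 — timeout(3): n3:cand/t2/[-]
after 20 — recover(1): n1:foll/t2/[x]
after 21 — deliver 1→0: ·
after 22 — propose(2,'y'): ·
after 23 — timeout(1): n1:cand/t3/[x]
after 24 — deliver 2→0: ·
after 25 — crash(3): n3:✗cand/t2/[-]
after 26 — deliver 2→0: ·

yes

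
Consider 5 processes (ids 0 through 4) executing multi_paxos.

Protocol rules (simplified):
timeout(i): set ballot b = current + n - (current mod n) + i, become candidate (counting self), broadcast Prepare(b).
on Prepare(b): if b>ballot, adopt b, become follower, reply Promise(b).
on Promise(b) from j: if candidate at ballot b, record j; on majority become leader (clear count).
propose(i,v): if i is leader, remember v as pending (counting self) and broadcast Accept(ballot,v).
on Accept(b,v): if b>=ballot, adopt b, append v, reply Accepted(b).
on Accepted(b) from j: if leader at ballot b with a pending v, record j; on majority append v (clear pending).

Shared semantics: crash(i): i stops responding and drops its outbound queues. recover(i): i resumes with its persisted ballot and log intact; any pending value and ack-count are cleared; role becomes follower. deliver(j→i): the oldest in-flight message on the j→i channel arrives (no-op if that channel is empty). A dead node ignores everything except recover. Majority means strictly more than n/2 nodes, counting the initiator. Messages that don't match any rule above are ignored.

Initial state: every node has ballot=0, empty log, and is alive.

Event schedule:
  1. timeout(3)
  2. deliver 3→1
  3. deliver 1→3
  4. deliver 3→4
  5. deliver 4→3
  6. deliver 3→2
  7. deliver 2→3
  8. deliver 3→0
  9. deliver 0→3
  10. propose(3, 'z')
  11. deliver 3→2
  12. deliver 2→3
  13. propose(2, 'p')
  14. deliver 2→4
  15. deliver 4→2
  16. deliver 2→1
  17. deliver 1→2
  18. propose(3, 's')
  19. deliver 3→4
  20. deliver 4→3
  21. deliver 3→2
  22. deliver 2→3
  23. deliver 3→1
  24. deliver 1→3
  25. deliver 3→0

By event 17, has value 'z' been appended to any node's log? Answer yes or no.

step 1 timeout(3): 3={cand,b=8,log=-}
step 2 deliver 3→1: 1={foll,b=8,log=-}
step 3 deliver 1→3: —
step 4 deliver 3→4: 4={foll,b=8,log=-}
step 5 deliver 4→3: 3={lead,b=8,log=-}
step 6 deliver 3→2: 2={foll,b=8,log=-}
step 7 deliver 2→3: —
step 8 deliver 3→0: 0={foll,b=8,log=-}
step 9 deliver 0→3: —
step 10 propose(3,'z'): —
step 11 deliver 3→2: 2={foll,b=8,log=z}
step 12 deliver 2→3: —
step 13 propose(2,'p'): —
step 14 deliver 2→4: —
step 15 deliver 4→2: —
step 16 deliver 2→1: —
step 17 deliver 1→2: —

yes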